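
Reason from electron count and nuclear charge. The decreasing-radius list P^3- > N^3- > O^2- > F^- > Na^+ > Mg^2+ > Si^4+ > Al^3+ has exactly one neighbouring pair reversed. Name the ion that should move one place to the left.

Al^3+

Check each adjacent pair. Si^4+ and Al^3+ are reversed: they are isoelectronic (10 e⁻) and Si has more protons than Al (14 vs 13), making Si^4+ smaller. No other neighbouring pair contradicts the periodic trends, so Al^3+ is the ion listed too late.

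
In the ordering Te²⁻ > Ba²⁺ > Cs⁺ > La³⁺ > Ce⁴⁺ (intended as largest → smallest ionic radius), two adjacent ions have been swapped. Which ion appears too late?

Cs⁺

Scanning neighbour by neighbour, only Ba²⁺/Cs⁺ violates a trend: Ba²⁺ and Cs⁺ share 54 electrons; the higher nuclear charge on Ba (Z=56) contracts it more, so Ba²⁺ < Cs⁺. That makes Cs⁺ the one sitting a position late relative to where it belongs.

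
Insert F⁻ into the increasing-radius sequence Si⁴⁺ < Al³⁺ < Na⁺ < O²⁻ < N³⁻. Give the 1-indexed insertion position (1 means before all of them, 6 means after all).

4

All of these have 10 electrons (isoelectronic). With the same electron cloud, the ion with the most protons pulls it in tightest. Nuclear charges: Si⁴⁺ (Z=14), Al³⁺ (Z=13), Na⁺ (Z=11), F⁻ (Z=9), O²⁻ (Z=8), N³⁻ (Z=7). Highest Z is smallest.
The complete sequence is Si⁴⁺ < Al³⁺ < Na⁺ < F⁻ < O²⁻ < N³⁻. F⁻ sits at position 4.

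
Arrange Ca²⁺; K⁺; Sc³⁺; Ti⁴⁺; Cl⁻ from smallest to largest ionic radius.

Ti⁴⁺ < Sc³⁺ < Ca²⁺ < K⁺ < Cl⁻

Isoelectronic series (18 e⁻ each). Size is set by nuclear charge: more protons means a smaller ion. Ti⁴⁺ (Z=22), Sc³⁺ (Z=21), Ca²⁺ (Z=20), K⁺ (Z=19), Cl⁻ (Z=17).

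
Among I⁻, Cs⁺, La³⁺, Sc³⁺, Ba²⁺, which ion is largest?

Tabulating Z and e⁻: Sc³⁺: 18 e⁻, Z=21, La³⁺: 54 e⁻, Z=57, Ba²⁺: 54 e⁻, Z=56, Cs⁺: 54 e⁻, Z=55, I⁻: 54 e⁻, Z=53. Sc³⁺ < La³⁺ (same group, 2 shells fewer); La³⁺ < Ba²⁺ (both 54 e⁻, Z=57>56); Ba²⁺ < Cs⁺ (both 54 e⁻, Z=56>55); Cs⁺ < I⁻ (isoelectronic, higher Z=55 is smaller).

I⁻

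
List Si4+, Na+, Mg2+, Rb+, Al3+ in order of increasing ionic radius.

Electron counts and nuclear charges: Si4+ (Z=14, 10 e⁻), Al3+ (Z=13, 10 e⁻), Mg2+ (Z=12, 10 e⁻), Na+ (Z=11, 10 e⁻), Rb+ (Z=37, 36 e⁻). Si4+ < Al3+ (isoelectronic, higher Z=14 is smaller); Al3+ < Mg2+ (isoelectronic, higher Z=13 is smaller); Mg2+ < Na+ (isoelectronic, higher Z=12 is smaller); Na+ < Rb+ (same group, 2 shells fewer).

Si4+ < Al3+ < Mg2+ < Na+ < Rb+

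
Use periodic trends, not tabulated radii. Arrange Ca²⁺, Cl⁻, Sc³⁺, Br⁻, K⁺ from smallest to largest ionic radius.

Electron counts and nuclear charges: Sc³⁺ has 18 e⁻ (Z=21), Ca²⁺ has 18 e⁻ (Z=20), K⁺ has 18 e⁻ (Z=19), Cl⁻ has 18 e⁻ (Z=17), Br⁻ has 36 e⁻ (Z=35). Sc³⁺ < Ca²⁺ (both 18 e⁻, Z=21>20); Ca²⁺ < K⁺ (both 18 e⁻, Z=20>19); K⁺ < Cl⁻ (both 18 e⁻, Z=19>17); Cl⁻ < Br⁻ (same group, 1 shell fewer).

Sc³⁺ < Ca²⁺ < K⁺ < Cl⁻ < Br⁻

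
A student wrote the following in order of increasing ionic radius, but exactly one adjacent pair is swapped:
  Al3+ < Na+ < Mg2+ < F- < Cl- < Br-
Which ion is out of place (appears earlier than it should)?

Na+

Scanning neighbour by neighbour, only Na+/Mg2+ violates a trend: both have 10 electrons but Z(Mg)=12 > Z(Na)=11, so Mg2+ should be the smaller of the two. That makes Na+ the one sitting a position early relative to where it belongs.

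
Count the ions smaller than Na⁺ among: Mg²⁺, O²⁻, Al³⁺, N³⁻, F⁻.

2

These species are isoelectronic with 10 electrons. The only difference is the number of protons: Al³⁺ (Z=13), Mg²⁺ (Z=12), Na⁺ (Z=11), F⁻ (Z=9), O²⁻ (Z=8), N³⁻ (Z=7). The strongest nuclear pull (Al³⁺) gives the smallest ion.
Overall: Al³⁺ < Mg²⁺ < Na⁺ < F⁻ < O²⁻ < N³⁻. Na⁺ has 2 below it and 3 above. So 2 are smaller.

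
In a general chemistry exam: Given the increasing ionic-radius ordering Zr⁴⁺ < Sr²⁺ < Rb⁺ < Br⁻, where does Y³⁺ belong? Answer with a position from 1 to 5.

Each ion has 36 electrons. The ranking follows nuclear charge in reverse — greater Z gives a smaller radius. Zr⁴⁺ (Z=40), Y³⁺ (Z=39), Sr²⁺ (Z=38), Rb⁺ (Z=37), Br⁻ (Z=35).
With Y³⁺ included the full order is Zr⁴⁺ < Y³⁺ < Sr²⁺ < Rb⁺ < Br⁻, so it takes position 2.

2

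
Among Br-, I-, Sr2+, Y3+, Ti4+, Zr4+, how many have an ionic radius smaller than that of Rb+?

4

Electron counts and nuclear charges: Ti4+: 18 e⁻, Z=22, Zr4+: 36 e⁻, Z=40, Y3+: 36 e⁻, Z=39, Sr2+: 36 e⁻, Z=38, Rb+: 36 e⁻, Z=37, Br-: 36 e⁻, Z=35, I-: 54 e⁻, Z=53. Ti4+ < Zr4+ (same group, period 4 vs 5); Zr4+ < Y3+ (isoelectronic, higher Z=40 is smaller); Y3+ < Sr2+ (both 36 e⁻, Z=39>38); Sr2+ < Rb+ (isoelectronic, higher Z=38 is smaller); Rb+ < Br- (isoelectronic, higher Z=37 is smaller); Br- < I- (same group, period 4 vs 5).
Placing each against Rb+: smaller — Ti4+, Zr4+, Y3+, Sr2+; larger — Br-, I-. So 4 are smaller.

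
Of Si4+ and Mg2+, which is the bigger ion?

All of these have 10 electrons (isoelectronic). With the same electron cloud, the ion with the most protons pulls it in tightest. Nuclear charges: Si4+ (Z=14), Mg2+ (Z=12). Highest Z is smallest.

Mg2+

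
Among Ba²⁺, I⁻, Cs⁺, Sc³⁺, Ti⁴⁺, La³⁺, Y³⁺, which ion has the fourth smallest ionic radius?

Ti⁴⁺: 18 e⁻, Z=22, Sc³⁺: 18 e⁻, Z=21, Y³⁺: 36 e⁻, Z=39, La³⁺: 54 e⁻, Z=57, Ba²⁺: 54 e⁻, Z=56, Cs⁺: 54 e⁻, Z=55, I⁻: 54 e⁻, Z=53. Ti⁴⁺ < Sc³⁺ (isoelectronic, higher Z=22 is smaller); Sc³⁺ < Y³⁺ (same group, period 4 vs 5); Y³⁺ < La³⁺ (same group, period 5 vs 6); La³⁺ < Ba²⁺ (both 54 e⁻, Z=57>56); Ba²⁺ < Cs⁺ (both 54 e⁻, Z=56>55); Cs⁺ < I⁻ (both 54 e⁻, Z=55>53).
Full ascending order: Ti⁴⁺ < Sc³⁺ < Y³⁺ < La³⁺ < Ba²⁺ < Cs⁺ < I⁻. Counting from the smallest, position 4 is La³⁺.

La³⁺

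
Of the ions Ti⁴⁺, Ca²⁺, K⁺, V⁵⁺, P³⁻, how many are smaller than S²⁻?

4

Each ion has 18 electrons. The ranking follows nuclear charge in reverse — greater Z gives a smaller radius. V⁵⁺ (Z=23), Ti⁴⁺ (Z=22), Ca²⁺ (Z=20), K⁺ (Z=19), S²⁻ (Z=16), P³⁻ (Z=15).
Relative to S²⁻, the ions that are smaller are V⁵⁺, Ti⁴⁺, Ca²⁺, K⁺. That's 4.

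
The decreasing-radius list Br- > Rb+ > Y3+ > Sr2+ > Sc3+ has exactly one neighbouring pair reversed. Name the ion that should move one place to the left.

The pair Y3+, Sr2+ is the wrong way round — both have 36 electrons but Z(Y)=39 > Z(Sr)=38, so Y3+ should be the smaller of the two. All other adjacent pairs agree with periodic trends, so Sr2+ is the misplaced ion.

Sr2+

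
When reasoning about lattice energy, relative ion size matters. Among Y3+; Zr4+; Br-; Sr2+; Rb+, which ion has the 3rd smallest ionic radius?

Isoelectronic series (36 e⁻ each). Size is set by nuclear charge: more protons means a smaller ion. Zr4+ (Z=40), Y3+ (Z=39), Sr2+ (Z=38), Rb+ (Z=37), Br- (Z=35).
So the order is Zr4+ < Y3+ < Sr2+ < Rb+ < Br-; the 3rd-smallest ion is Sr2+.

Sr2+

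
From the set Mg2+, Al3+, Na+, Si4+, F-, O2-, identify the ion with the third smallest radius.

These species are isoelectronic with 10 electrons. The only difference is the number of protons: Si4+ (Z=14), Al3+ (Z=13), Mg2+ (Z=12), Na+ (Z=11), F- (Z=9), O2- (Z=8). The strongest nuclear pull (Si4+) gives the smallest ion.
That gives Si4+ < Al3+ < Mg2+ < Na+ < F- < O2-. From the smallest end, number 3 is Mg2+.

Mg2+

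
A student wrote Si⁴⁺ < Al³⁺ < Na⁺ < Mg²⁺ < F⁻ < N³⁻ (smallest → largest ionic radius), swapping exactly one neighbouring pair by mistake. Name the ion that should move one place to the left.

Check each adjacent pair. Na⁺ and Mg²⁺ are reversed: Mg²⁺ and Na⁺ share 10 electrons; the higher nuclear charge on Mg (Z=12) contracts it more, so Mg²⁺ < Na⁺. No other neighbouring pair contradicts the periodic trends, so Mg²⁺ is the ion listed too late.

Mg²⁺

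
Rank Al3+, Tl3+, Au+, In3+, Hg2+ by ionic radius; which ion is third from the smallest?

Al3+ has 10 e⁻ (Z=13), In3+ has 46 e⁻ (Z=49), Tl3+ has 78 e⁻ (Z=81), Hg2+ has 78 e⁻ (Z=80), Au+ has 78 e⁻ (Z=79). Al3+ < In3+ (same group, 2 shells fewer); In3+ < Tl3+ (same group, 1 shell fewer); Tl3+ < Hg2+ (both 78 e⁻, Z=81>80); Hg2+ < Au+ (isoelectronic, higher Z=80 is smaller).
Full ascending order: Al3+ < In3+ < Tl3+ < Hg2+ < Au+. Counting from the smallest, position 3 is Tl3+.

Tl3+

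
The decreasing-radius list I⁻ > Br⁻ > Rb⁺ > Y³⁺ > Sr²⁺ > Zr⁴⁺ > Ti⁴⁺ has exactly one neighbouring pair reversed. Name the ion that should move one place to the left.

The pair Y³⁺, Sr²⁺ is the wrong way round — both have 36 electrons but Z(Y)=39 > Z(Sr)=38, so Y³⁺ should be the smaller of the two. All other adjacent pairs agree with periodic trends, so Sr²⁺ is the misplaced ion.

Sr²⁺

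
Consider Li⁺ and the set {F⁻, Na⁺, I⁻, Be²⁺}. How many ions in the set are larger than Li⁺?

Be²⁺: 2 e⁻, Z=4, Li⁺: 2 e⁻, Z=3, Na⁺: 10 e⁻, Z=11, F⁻: 10 e⁻, Z=9, I⁻: 54 e⁻, Z=53. Be²⁺ < Li⁺ (both 2 e⁻, Z=4>3); Li⁺ < Na⁺ (same group, period 2 vs 3); Na⁺ < F⁻ (both 10 e⁻, Z=11>9); F⁻ < I⁻ (same group, 3 shells fewer).
Relative to Li⁺, the ions that are larger are Na⁺, F⁻, I⁻. That's 3.

3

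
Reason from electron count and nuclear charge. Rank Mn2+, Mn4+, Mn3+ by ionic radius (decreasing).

Mn2+ > Mn3+ > Mn4+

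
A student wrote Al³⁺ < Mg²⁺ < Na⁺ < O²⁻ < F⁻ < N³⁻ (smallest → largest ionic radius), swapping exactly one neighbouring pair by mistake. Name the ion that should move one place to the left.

F⁻

Compare adjacent ions: they are isoelectronic (10 e⁻) and F has more protons than O (9 vs 8), making F⁻ smaller — yet in this increasing list O²⁻ sits before F⁻. Nothing else is reversed, so F⁻ should move one place to the left.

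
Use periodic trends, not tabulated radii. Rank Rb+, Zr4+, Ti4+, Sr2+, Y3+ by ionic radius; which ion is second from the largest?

Sr2+

Ti4+ has 18 e⁻ (Z=22), Zr4+ has 36 e⁻ (Z=40), Y3+ has 36 e⁻ (Z=39), Sr2+ has 36 e⁻ (Z=38), Rb+ has 36 e⁻ (Z=37). Ti4+ < Zr4+ (same group, period 4 vs 5); Zr4+ < Y3+ (both 36 e⁻, Z=40>39); Y3+ < Sr2+ (both 36 e⁻, Z=39>38); Sr2+ < Rb+ (isoelectronic, higher Z=38 is smaller).
So the order is Ti4+ < Zr4+ < Y3+ < Sr2+ < Rb+; the 2nd-largest ion is Sr2+.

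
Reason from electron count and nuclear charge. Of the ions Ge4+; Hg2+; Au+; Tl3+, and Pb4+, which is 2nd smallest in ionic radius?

Tabulating Z and e⁻: Ge4+: 28 e⁻, Z=32, Pb4+: 78 e⁻, Z=82, Tl3+: 78 e⁻, Z=81, Hg2+: 78 e⁻, Z=80, Au+: 78 e⁻, Z=79. Ge4+ < Pb4+ (same group, period 4 vs 6); Pb4+ < Tl3+ (isoelectronic, higher Z=82 is smaller); Tl3+ < Hg2+ (isoelectronic, higher Z=81 is smaller); Hg2+ < Au+ (both 78 e⁻, Z=80>79).
Ordering: Ge4+ < Pb4+ < Tl3+ < Hg2+ < Au+. The 2nd smallest is Pb4+.

Pb4+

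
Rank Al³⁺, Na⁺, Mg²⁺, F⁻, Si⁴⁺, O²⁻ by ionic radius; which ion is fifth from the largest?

All of these have 10 electrons (isoelectronic). With the same electron cloud, the ion with the most protons pulls it in tightest. Nuclear charges: Si⁴⁺ (Z=14), Al³⁺ (Z=13), Mg²⁺ (Z=12), Na⁺ (Z=11), F⁻ (Z=9), O²⁻ (Z=8). Highest Z is smallest.
Ordering: Si⁴⁺ < Al³⁺ < Mg²⁺ < Na⁺ < F⁻ < O²⁻. The fifth largest is Al³⁺.

Al³⁺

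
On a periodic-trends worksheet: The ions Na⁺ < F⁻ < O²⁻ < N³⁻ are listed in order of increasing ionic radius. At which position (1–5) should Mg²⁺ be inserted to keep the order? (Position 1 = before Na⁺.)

1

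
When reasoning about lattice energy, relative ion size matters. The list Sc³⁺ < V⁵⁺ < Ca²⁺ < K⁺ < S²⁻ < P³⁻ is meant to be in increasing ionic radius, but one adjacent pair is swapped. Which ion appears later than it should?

The pair Sc³⁺, V⁵⁺ is the wrong way round — V⁵⁺ and Sc³⁺ share 18 electrons; the higher nuclear charge on V (Z=23) contracts it more, so V⁵⁺ < Sc³⁺. All other adjacent pairs agree with periodic trends, so V⁵⁺ is the misplaced ion.

V⁵⁺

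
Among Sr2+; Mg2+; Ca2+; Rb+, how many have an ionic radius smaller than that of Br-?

4

Mg2+ has 10 e⁻ (Z=12), Ca2+ has 18 e⁻ (Z=20), Sr2+ has 36 e⁻ (Z=38), Rb+ has 36 e⁻ (Z=37), Br- has 36 e⁻ (Z=35). Mg2+ < Ca2+ (same group, period 3 vs 4); Ca2+ < Sr2+ (same group, period 4 vs 5); Sr2+ < Rb+ (both 36 e⁻, Z=38>37); Rb+ < Br- (both 36 e⁻, Z=37>35).
Overall: Mg2+ < Ca2+ < Sr2+ < Rb+ < Br-. Br- has 4 below it and 0 above. So 4 are smaller.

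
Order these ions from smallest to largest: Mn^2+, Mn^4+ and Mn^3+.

Mn^4+ < Mn^3+ < Mn^2+

For a single element, ionic radius drops as positive charge rises — Mn^4+ < Mn^2+.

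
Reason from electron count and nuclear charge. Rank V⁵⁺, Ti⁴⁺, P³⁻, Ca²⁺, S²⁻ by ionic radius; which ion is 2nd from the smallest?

Each ion has 18 electrons. The ranking follows nuclear charge in reverse — greater Z gives a smaller radius. V⁵⁺ (Z=23), Ti⁴⁺ (Z=22), Ca²⁺ (Z=20), S²⁻ (Z=16), P³⁻ (Z=15).
So the order is V⁵⁺ < Ti⁴⁺ < Ca²⁺ < S²⁻ < P³⁻; the 2nd-smallest ion is Ti⁴⁺.

Ti⁴⁺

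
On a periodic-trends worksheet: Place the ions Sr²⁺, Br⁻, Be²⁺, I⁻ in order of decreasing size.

Tabulating Z and e⁻: Be²⁺ (Z=4, 2 e⁻), Sr²⁺ (Z=38, 36 e⁻), Br⁻ (Z=35, 36 e⁻), I⁻ (Z=53, 54 e⁻). Be²⁺ < Sr²⁺ (same group, period 2 vs 5); Sr²⁺ < Br⁻ (both 36 e⁻, Z=38>35); Br⁻ < I⁻ (same group, period 4 vs 5).

I⁻ > Br⁻ > Sr²⁺ > Be²⁺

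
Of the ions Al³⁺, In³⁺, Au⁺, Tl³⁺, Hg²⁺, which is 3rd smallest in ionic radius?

Tl³⁺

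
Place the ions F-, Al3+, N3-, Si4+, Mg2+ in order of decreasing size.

N3- > F- > Mg2+ > Al3+ > Si4+

All of these have 10 electrons (isoelectronic). With the same electron cloud, the ion with the most protons pulls it in tightest. Nuclear charges: Si4+ (Z=14), Al3+ (Z=13), Mg2+ (Z=12), F- (Z=9), N3- (Z=7). Highest Z is smallest.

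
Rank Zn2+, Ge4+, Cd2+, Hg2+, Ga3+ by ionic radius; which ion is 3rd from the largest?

Electron counts and nuclear charges: Ge4+ (Z=32, 28 e⁻), Ga3+ (Z=31, 28 e⁻), Zn2+ (Z=30, 28 e⁻), Cd2+ (Z=48, 46 e⁻), Hg2+ (Z=80, 78 e⁻). Ge4+ < Ga3+ (both 28 e⁻, Z=32>31); Ga3+ < Zn2+ (isoelectronic, higher Z=31 is smaller); Zn2+ < Cd2+ (same group, 1 shell fewer); Cd2+ < Hg2+ (same group, 1 shell fewer).
So the order is Ge4+ < Ga3+ < Zn2+ < Cd2+ < Hg2+; the 3rd-largest ion is Zn2+.

Zn2+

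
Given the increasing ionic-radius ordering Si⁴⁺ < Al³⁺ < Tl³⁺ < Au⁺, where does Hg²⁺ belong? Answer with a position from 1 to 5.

4

Tabulating Z and e⁻: Si⁴⁺ has 10 e⁻ (Z=14), Al³⁺ has 10 e⁻ (Z=13), Tl³⁺ has 78 e⁻ (Z=81), Hg²⁺ has 78 e⁻ (Z=80), Au⁺ has 78 e⁻ (Z=79). Si⁴⁺ < Al³⁺ (isoelectronic, higher Z=14 is smaller); Al³⁺ < Tl³⁺ (same group, period 3 vs 6); Tl³⁺ < Hg²⁺ (isoelectronic, higher Z=81 is smaller); Hg²⁺ < Au⁺ (isoelectronic, higher Z=80 is smaller).
Merged order: Si⁴⁺ < Al³⁺ < Tl³⁺ < Hg²⁺ < Au⁺ — Hg²⁺ is number 4.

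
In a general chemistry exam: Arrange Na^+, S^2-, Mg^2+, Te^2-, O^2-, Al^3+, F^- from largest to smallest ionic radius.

Te^2- > S^2- > O^2- > F^- > Na^+ > Mg^2+ > Al^3+

Tabulating Z and e⁻: Al^3+ (Z=13, 10 e⁻), Mg^2+ (Z=12, 10 e⁻), Na^+ (Z=11, 10 e⁻), F^- (Z=9, 10 e⁻), O^2- (Z=8, 10 e⁻), S^2- (Z=16, 18 e⁻), Te^2- (Z=52, 54 e⁻). Al^3+ < Mg^2+ (isoelectronic, higher Z=13 is smaller); Mg^2+ < Na^+ (both 10 e⁻, Z=12>11); Na^+ < F^- (isoelectronic, higher Z=11 is smaller); F^- < O^2- (both 10 e⁻, Z=9>8); O^2- < S^2- (same group, 1 shell fewer); S^2- < Te^2- (same group, 2 shells fewer).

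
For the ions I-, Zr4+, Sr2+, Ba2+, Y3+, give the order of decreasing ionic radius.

Work out protons and electrons: Zr4+: 36 e⁻, Z=40, Y3+: 36 e⁻, Z=39, Sr2+: 36 e⁻, Z=38, Ba2+: 54 e⁻, Z=56, I-: 54 e⁻, Z=53. Zr4+ < Y3+ (both 36 e⁻, Z=40>39); Y3+ < Sr2+ (both 36 e⁻, Z=39>38); Sr2+ < Ba2+ (same group, period 5 vs 6); Ba2+ < I- (isoelectronic, higher Z=56 is smaller).

I- > Ba2+ > Sr2+ > Y3+ > Zr4+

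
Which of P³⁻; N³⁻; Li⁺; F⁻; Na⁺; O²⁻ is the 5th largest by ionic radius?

Li⁺ has 2 e⁻ (Z=3), Na⁺ has 10 e⁻ (Z=11), F⁻ has 10 e⁻ (Z=9), O²⁻ has 10 e⁻ (Z=8), N³⁻ has 10 e⁻ (Z=7), P³⁻ has 18 e⁻ (Z=15). Li⁺ < Na⁺ (same group, 1 shell fewer); Na⁺ < F⁻ (both 10 e⁻, Z=11>9); F⁻ < O²⁻ (both 10 e⁻, Z=9>8); O²⁻ < N³⁻ (isoelectronic, higher Z=8 is smaller); N³⁻ < P³⁻ (same group, period 2 vs 3).
Ordering: Li⁺ < Na⁺ < F⁻ < O²⁻ < N³⁻ < P³⁻. The 5th largest is Na⁺.

Na⁺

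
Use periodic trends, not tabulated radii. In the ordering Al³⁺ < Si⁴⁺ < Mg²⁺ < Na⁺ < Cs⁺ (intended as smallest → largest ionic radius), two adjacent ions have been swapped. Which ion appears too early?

The pair Al³⁺, Si⁴⁺ is the wrong way round — Si⁴⁺ and Al³⁺ share 10 electrons; the higher nuclear charge on Si (Z=14) contracts it more, so Si⁴⁺ < Al³⁺. All other adjacent pairs agree with periodic trends, so Al³⁺ is the misplaced ion.

Al³⁺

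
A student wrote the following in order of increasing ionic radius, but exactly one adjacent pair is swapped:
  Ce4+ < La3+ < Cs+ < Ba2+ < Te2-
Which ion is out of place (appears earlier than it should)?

Cs+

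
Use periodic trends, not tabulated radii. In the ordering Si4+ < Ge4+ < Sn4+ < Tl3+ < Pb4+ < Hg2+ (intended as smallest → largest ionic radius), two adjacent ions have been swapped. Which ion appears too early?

Tl3+

Check each adjacent pair. Tl3+ and Pb4+ are reversed: they are isoelectronic (78 e⁻) and Pb has more protons than Tl (82 vs 81), making Pb4+ smaller. No other neighbouring pair contradicts the periodic trends, so Tl3+ is the ion listed too early.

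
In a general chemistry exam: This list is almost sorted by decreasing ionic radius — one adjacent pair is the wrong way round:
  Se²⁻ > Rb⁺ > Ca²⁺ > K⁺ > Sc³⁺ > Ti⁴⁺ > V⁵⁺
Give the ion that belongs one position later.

Ca²⁺

Compare adjacent ions: both have 18 electrons but Z(Ca)=20 > Z(K)=19, so Ca²⁺ should be the smaller of the two — yet in this decreasing list Ca²⁺ sits before K⁺. Nothing else is reversed, so Ca²⁺ should move one place to the right.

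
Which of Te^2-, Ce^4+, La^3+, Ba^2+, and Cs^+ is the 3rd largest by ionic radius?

Ba^2+

Isoelectronic series (54 e⁻ each). Size is set by nuclear charge: more protons means a smaller ion. Ce^4+ (Z=58), La^3+ (Z=57), Ba^2+ (Z=56), Cs^+ (Z=55), Te^2- (Z=52).
That gives Ce^4+ < La^3+ < Ba^2+ < Cs^+ < Te^2-. From the largest end, number 3 is Ba^2+.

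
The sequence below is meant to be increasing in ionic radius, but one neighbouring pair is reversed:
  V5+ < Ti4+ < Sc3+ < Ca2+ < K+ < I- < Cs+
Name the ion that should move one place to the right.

Compare adjacent ions: Cs+ and I- share 54 electrons; the higher nuclear charge on Cs (Z=55) contracts it more, so Cs+ < I- — yet in this increasing list I- sits before Cs+. Nothing else is reversed, so I- should move one place to the right.

I-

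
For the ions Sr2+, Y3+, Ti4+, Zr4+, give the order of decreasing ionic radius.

Sr2+ > Y3+ > Zr4+ > Ti4+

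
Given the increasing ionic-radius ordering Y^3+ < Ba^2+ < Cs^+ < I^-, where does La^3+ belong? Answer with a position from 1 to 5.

First list Z and electron count for each: Y^3+: 36 e⁻, Z=39, La^3+: 54 e⁻, Z=57, Ba^2+: 54 e⁻, Z=56, Cs^+: 54 e⁻, Z=55, I^-: 54 e⁻, Z=53. Y^3+ < La^3+ (same group, period 5 vs 6); La^3+ < Ba^2+ (isoelectronic, higher Z=57 is smaller); Ba^2+ < Cs^+ (both 54 e⁻, Z=56>55); Cs^+ < I^- (both 54 e⁻, Z=55>53).
With La^3+ included the full order is Y^3+ < La^3+ < Ba^2+ < Cs^+ < I^-, so it takes position 2.

2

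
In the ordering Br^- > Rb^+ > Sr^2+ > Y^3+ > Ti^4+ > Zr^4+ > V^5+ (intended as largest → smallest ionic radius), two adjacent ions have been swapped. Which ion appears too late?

Check each adjacent pair. Ti^4+ and Zr^4+ are reversed: both in group 4 with the same charge; Ti^4+ (period 4) has the smaller radius. No other neighbouring pair contradicts the periodic trends, so Zr^4+ is the ion listed too late.

Zr^4+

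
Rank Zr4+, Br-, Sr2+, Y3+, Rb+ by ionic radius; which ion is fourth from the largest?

These species are isoelectronic with 36 electrons. The only difference is the number of protons: Zr4+ (Z=40), Y3+ (Z=39), Sr2+ (Z=38), Rb+ (Z=37), Br- (Z=35). The strongest nuclear pull (Zr4+) gives the smallest ion.
Ordering: Zr4+ < Y3+ < Sr2+ < Rb+ < Br-. The fourth largest is Y3+.

Y3+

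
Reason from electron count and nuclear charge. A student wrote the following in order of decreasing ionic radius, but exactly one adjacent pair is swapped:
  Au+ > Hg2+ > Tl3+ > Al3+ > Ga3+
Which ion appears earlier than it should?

Compare adjacent ions: same group and charge — period 3 sits above period 4, so Al3+ is smaller — yet in this decreasing list Al3+ sits before Ga3+. Nothing else is reversed, so Al3+ should move one place to the right.

Al3+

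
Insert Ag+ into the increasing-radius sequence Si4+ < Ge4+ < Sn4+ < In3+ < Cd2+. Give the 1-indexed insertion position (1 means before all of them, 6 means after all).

6

Electron counts and nuclear charges: Si4+ has 10 e⁻ (Z=14), Ge4+ has 28 e⁻ (Z=32), Sn4+ has 46 e⁻ (Z=50), In3+ has 46 e⁻ (Z=49), Cd2+ has 46 e⁻ (Z=48), Ag+ has 46 e⁻ (Z=47). Si4+ < Ge4+ (same group, 1 shell fewer); Ge4+ < Sn4+ (same group, 1 shell fewer); Sn4+ < In3+ (both 46 e⁻, Z=50>49); In3+ < Cd2+ (isoelectronic, higher Z=49 is smaller); Cd2+ < Ag+ (isoelectronic, higher Z=48 is smaller).
Merged order: Si4+ < Ge4+ < Sn4+ < In3+ < Cd2+ < Ag+ — Ag+ is number 6.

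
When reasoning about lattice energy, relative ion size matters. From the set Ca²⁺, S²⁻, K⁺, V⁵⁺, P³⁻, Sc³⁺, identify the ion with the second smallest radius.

Sc³⁺

Isoelectronic series (18 e⁻ each). Size is set by nuclear charge: more protons means a smaller ion. V⁵⁺ (Z=23), Sc³⁺ (Z=21), Ca²⁺ (Z=20), K⁺ (Z=19), S²⁻ (Z=16), P³⁻ (Z=15).
So the order is V⁵⁺ < Sc³⁺ < Ca²⁺ < K⁺ < S²⁻ < P³⁻; the 2nd-smallest ion is Sc³⁺.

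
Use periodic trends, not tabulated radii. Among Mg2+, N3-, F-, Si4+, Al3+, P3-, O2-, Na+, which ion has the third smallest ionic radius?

Mg2+

Si4+: 10 e⁻, Z=14, Al3+: 10 e⁻, Z=13, Mg2+: 10 e⁻, Z=12, Na+: 10 e⁻, Z=11, F-: 10 e⁻, Z=9, O2-: 10 e⁻, Z=8, N3-: 10 e⁻, Z=7, P3-: 18 e⁻, Z=15. Si4+ < Al3+ (both 10 e⁻, Z=14>13); Al3+ < Mg2+ (isoelectronic, higher Z=13 is smaller); Mg2+ < Na+ (both 10 e⁻, Z=12>11); Na+ < F- (both 10 e⁻, Z=11>9); F- < O2- (both 10 e⁻, Z=9>8); O2- < N3- (both 10 e⁻, Z=8>7); N3- < P3- (same group, period 2 vs 3).
Ordering: Si4+ < Al3+ < Mg2+ < Na+ < F- < O2- < N3- < P3-. The third smallest is Mg2+.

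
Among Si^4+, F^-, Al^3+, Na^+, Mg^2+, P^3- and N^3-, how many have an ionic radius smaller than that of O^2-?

Electron counts and nuclear charges: Si^4+ (Z=14, 10 e⁻), Al^3+ (Z=13, 10 e⁻), Mg^2+ (Z=12, 10 e⁻), Na^+ (Z=11, 10 e⁻), F^- (Z=9, 10 e⁻), O^2- (Z=8, 10 e⁻), N^3- (Z=7, 10 e⁻), P^3- (Z=15, 18 e⁻). Si^4+ < Al^3+ (both 10 e⁻, Z=14>13); Al^3+ < Mg^2+ (both 10 e⁻, Z=13>12); Mg^2+ < Na^+ (isoelectronic, higher Z=12 is smaller); Na^+ < F^- (both 10 e⁻, Z=11>9); F^- < O^2- (both 10 e⁻, Z=9>8); O^2- < N^3- (isoelectronic, higher Z=8 is smaller); N^3- < P^3- (same group, 1 shell fewer).
Relative to O^2-, the ions that are smaller are Si^4+, Al^3+, Mg^2+, Na^+, F^-. That's 5.

5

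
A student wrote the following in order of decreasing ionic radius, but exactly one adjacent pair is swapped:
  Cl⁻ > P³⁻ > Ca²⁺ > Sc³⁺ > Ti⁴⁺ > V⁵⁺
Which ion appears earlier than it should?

Cl⁻

Check each adjacent pair. Cl⁻ and P³⁻ are reversed: they are isoelectronic (18 e⁻) and Cl has more protons than P (17 vs 15), making Cl⁻ smaller. No other neighbouring pair contradicts the periodic trends, so Cl⁻ is the ion listed too early.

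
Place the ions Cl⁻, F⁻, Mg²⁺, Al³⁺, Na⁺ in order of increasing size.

Electron counts and nuclear charges: Al³⁺ has 10 e⁻ (Z=13), Mg²⁺ has 10 e⁻ (Z=12), Na⁺ has 10 e⁻ (Z=11), F⁻ has 10 e⁻ (Z=9), Cl⁻ has 18 e⁻ (Z=17). Al³⁺ < Mg²⁺ (both 10 e⁻, Z=13>12); Mg²⁺ < Na⁺ (both 10 e⁻, Z=12>11); Na⁺ < F⁻ (isoelectronic, higher Z=11 is smaller); F⁻ < Cl⁻ (same group, period 2 vs 3).

Al³⁺ < Mg²⁺ < Na⁺ < F⁻ < Cl⁻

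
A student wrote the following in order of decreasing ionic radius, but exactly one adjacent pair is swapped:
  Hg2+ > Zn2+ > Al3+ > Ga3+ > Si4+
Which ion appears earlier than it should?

Al3+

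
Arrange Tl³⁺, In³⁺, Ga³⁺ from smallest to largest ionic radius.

Ga³⁺ < In³⁺ < Tl³⁺

These ions sit in one column with identical charge. Each step down the periodic table adds a principal shell, increasing the radius.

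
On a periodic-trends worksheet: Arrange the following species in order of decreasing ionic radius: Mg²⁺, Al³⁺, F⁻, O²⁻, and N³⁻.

N³⁻ > O²⁻ > F⁻ > Mg²⁺ > Al³⁺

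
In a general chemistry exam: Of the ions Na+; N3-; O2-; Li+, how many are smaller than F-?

2

Li+ (Z=3, 2 e⁻), Na+ (Z=11, 10 e⁻), F- (Z=9, 10 e⁻), O2- (Z=8, 10 e⁻), N3- (Z=7, 10 e⁻). Li+ < Na+ (same group, period 2 vs 3); Na+ < F- (isoelectronic, higher Z=11 is smaller); F- < O2- (both 10 e⁻, Z=9>8); O2- < N3- (isoelectronic, higher Z=8 is smaller).
Placing each against F-: smaller — Li+, Na+; larger — O2-, N3-. That's 2.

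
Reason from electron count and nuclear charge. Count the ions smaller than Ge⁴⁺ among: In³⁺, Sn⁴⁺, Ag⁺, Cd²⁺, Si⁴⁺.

First list Z and electron count for each: Si⁴⁺ has 10 e⁻ (Z=14), Ge⁴⁺ has 28 e⁻ (Z=32), Sn⁴⁺ has 46 e⁻ (Z=50), In³⁺ has 46 e⁻ (Z=49), Cd²⁺ has 46 e⁻ (Z=48), Ag⁺ has 46 e⁻ (Z=47). Si⁴⁺ < Ge⁴⁺ (same group, 1 shell fewer); Ge⁴⁺ < Sn⁴⁺ (same group, 1 shell fewer); Sn⁴⁺ < In³⁺ (isoelectronic, higher Z=50 is smaller); In³⁺ < Cd²⁺ (isoelectronic, higher Z=49 is smaller); Cd²⁺ < Ag⁺ (both 46 e⁻, Z=48>47).
Relative to Ge⁴⁺, the ions that are smaller are Si⁴⁺. Count: 1.

1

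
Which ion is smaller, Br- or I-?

Br-

These ions sit in one column with identical charge. Each step down the periodic table adds a principal shell, increasing the radius.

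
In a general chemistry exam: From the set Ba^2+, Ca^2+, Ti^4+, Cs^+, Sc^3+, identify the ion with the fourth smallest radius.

Ba^2+

Electron counts and nuclear charges: Ti^4+ (Z=22, 18 e⁻), Sc^3+ (Z=21, 18 e⁻), Ca^2+ (Z=20, 18 e⁻), Ba^2+ (Z=56, 54 e⁻), Cs^+ (Z=55, 54 e⁻). Ti^4+ < Sc^3+ (both 18 e⁻, Z=22>21); Sc^3+ < Ca^2+ (both 18 e⁻, Z=21>20); Ca^2+ < Ba^2+ (same group, period 4 vs 6); Ba^2+ < Cs^+ (both 54 e⁻, Z=56>55).
Ordering: Ti^4+ < Sc^3+ < Ca^2+ < Ba^2+ < Cs^+. The fourth smallest is Ba^2+.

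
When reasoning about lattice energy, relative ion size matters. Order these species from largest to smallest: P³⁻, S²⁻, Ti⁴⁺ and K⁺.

P³⁻ > S²⁻ > K⁺ > Ti⁴⁺

These species are isoelectronic with 18 electrons. The only difference is the number of protons: Ti⁴⁺ (Z=22), K⁺ (Z=19), S²⁻ (Z=16), P³⁻ (Z=15). The strongest nuclear pull (Ti⁴⁺) gives the smallest ion.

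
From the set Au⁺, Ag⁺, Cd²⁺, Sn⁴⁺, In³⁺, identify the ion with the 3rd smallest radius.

Cd²⁺

Sn⁴⁺ has 46 e⁻ (Z=50), In³⁺ has 46 e⁻ (Z=49), Cd²⁺ has 46 e⁻ (Z=48), Ag⁺ has 46 e⁻ (Z=47), Au⁺ has 78 e⁻ (Z=79). Sn⁴⁺ < In³⁺ (isoelectronic, higher Z=50 is smaller); In³⁺ < Cd²⁺ (isoelectronic, higher Z=49 is smaller); Cd²⁺ < Ag⁺ (both 46 e⁻, Z=48>47); Ag⁺ < Au⁺ (same group, 1 shell fewer).
Full ascending order: Sn⁴⁺ < In³⁺ < Cd²⁺ < Ag⁺ < Au⁺. Counting from the smallest, position 3 is Cd²⁺.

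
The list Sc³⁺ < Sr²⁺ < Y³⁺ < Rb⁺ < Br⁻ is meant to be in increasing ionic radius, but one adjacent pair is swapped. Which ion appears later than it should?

Y³⁺

Scanning neighbour by neighbour, only Sr²⁺/Y³⁺ violates a trend: Y³⁺ and Sr²⁺ share 36 electrons; the higher nuclear charge on Y (Z=39) contracts it more, so Y³⁺ < Sr²⁺. That makes Y³⁺ the one sitting a position late relative to where it belongs.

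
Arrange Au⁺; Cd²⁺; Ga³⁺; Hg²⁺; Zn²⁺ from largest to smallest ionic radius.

Au⁺ > Hg²⁺ > Cd²⁺ > Zn²⁺ > Ga³⁺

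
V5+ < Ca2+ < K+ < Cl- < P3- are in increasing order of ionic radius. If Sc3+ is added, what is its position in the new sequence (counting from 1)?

These species are isoelectronic with 18 electrons. The only difference is the number of protons: V5+ (Z=23), Sc3+ (Z=21), Ca2+ (Z=20), K+ (Z=19), Cl- (Z=17), P3- (Z=15). The strongest nuclear pull (V5+) gives the smallest ion.
The complete sequence is V5+ < Sc3+ < Ca2+ < K+ < Cl- < P3-. Sc3+ sits at position 2.

2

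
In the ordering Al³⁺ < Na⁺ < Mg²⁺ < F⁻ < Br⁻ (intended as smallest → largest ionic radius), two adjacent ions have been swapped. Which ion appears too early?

Check each adjacent pair. Na⁺ and Mg²⁺ are reversed: they are isoelectronic (10 e⁻) and Mg has more protons than Na (12 vs 11), making Mg²⁺ smaller. No other neighbouring pair contradicts the periodic trends, so Na⁺ is the ion listed too early.

Na⁺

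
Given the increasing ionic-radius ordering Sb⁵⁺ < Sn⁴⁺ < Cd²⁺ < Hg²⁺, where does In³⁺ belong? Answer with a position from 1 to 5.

Tabulating Z and e⁻: Sb⁵⁺: 46 e⁻, Z=51, Sn⁴⁺: 46 e⁻, Z=50, In³⁺: 46 e⁻, Z=49, Cd²⁺: 46 e⁻, Z=48, Hg²⁺: 78 e⁻, Z=80. Sb⁵⁺ < Sn⁴⁺ (both 46 e⁻, Z=51>50); Sn⁴⁺ < In³⁺ (isoelectronic, higher Z=50 is smaller); In³⁺ < Cd²⁺ (isoelectronic, higher Z=49 is smaller); Cd²⁺ < Hg²⁺ (same group, period 5 vs 6).
With In³⁺ included the full order is Sb⁵⁺ < Sn⁴⁺ < In³⁺ < Cd²⁺ < Hg²⁺, so it takes position 3.

3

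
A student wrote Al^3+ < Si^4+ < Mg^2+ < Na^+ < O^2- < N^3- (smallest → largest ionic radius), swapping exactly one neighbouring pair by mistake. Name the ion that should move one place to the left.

Si^4+

Scanning neighbour by neighbour, only Al^3+/Si^4+ violates a trend: both have 10 electrons but Z(Si)=14 > Z(Al)=13, so Si^4+ should be the smaller of the two. That makes Si^4+ the one sitting a position late relative to where it belongs.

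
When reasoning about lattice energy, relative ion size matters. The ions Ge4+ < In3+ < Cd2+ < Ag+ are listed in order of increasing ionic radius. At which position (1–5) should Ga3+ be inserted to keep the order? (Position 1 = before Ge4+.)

2

First list Z and electron count for each: Ge4+ (Z=32, 28 e⁻), Ga3+ (Z=31, 28 e⁻), In3+ (Z=49, 46 e⁻), Cd2+ (Z=48, 46 e⁻), Ag+ (Z=47, 46 e⁻). Ge4+ < Ga3+ (isoelectronic, higher Z=32 is smaller); Ga3+ < In3+ (same group, 1 shell fewer); In3+ < Cd2+ (both 46 e⁻, Z=49>48); Cd2+ < Ag+ (both 46 e⁻, Z=48>47).
Putting Ga3+ in gives Ge4+ < Ga3+ < In3+ < Cd2+ < Ag+; it lands at slot 2.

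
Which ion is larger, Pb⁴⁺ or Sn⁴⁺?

Pb⁴⁺

These ions sit in one column with identical charge. Each step down the periodic table adds a principal shell, increasing the radius.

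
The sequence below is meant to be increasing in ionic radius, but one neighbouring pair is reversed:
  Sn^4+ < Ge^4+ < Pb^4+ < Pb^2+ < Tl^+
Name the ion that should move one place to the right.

Compare adjacent ions: both in group 14 with the same charge; Ge^4+ (period 4) has the smaller radius — yet in this increasing list Sn^4+ sits before Ge^4+. Nothing else is reversed, so Sn^4+ should move one place to the right.

Sn^4+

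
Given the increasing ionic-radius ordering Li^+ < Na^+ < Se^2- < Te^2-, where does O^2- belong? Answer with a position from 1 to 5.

Work out protons and electrons: Li^+ (Z=3, 2 e⁻), Na^+ (Z=11, 10 e⁻), O^2- (Z=8, 10 e⁻), Se^2- (Z=34, 36 e⁻), Te^2- (Z=52, 54 e⁻). Li^+ < Na^+ (same group, period 2 vs 3); Na^+ < O^2- (both 10 e⁻, Z=11>8); O^2- < Se^2- (same group, period 2 vs 4); Se^2- < Te^2- (same group, period 4 vs 5).
With O^2- included the full order is Li^+ < Na^+ < O^2- < Se^2- < Te^2-, so it takes position 3.

3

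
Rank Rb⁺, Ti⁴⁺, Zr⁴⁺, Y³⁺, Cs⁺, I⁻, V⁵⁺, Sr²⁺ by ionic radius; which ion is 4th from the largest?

Sr²⁺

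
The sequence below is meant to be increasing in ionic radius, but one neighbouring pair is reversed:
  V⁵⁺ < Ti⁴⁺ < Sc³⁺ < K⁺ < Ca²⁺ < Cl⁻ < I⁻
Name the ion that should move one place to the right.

K⁺

Scanning neighbour by neighbour, only K⁺/Ca²⁺ violates a trend: they are isoelectronic (18 e⁻) and Ca has more protons than K (20 vs 19), making Ca²⁺ smaller. That makes K⁺ the one sitting a position early relative to where it belongs.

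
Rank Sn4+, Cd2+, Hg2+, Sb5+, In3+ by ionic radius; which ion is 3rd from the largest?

In3+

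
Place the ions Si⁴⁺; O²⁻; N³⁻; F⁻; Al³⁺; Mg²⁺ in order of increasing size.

Si⁴⁺ < Al³⁺ < Mg²⁺ < F⁻ < O²⁻ < N³⁻

Isoelectronic series (10 e⁻ each). Size is set by nuclear charge: more protons means a smaller ion. Si⁴⁺ (Z=14), Al³⁺ (Z=13), Mg²⁺ (Z=12), F⁻ (Z=9), O²⁻ (Z=8), N³⁻ (Z=7).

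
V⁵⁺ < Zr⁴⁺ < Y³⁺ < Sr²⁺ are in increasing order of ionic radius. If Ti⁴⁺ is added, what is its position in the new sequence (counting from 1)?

First list Z and electron count for each: V⁵⁺ has 18 e⁻ (Z=23), Ti⁴⁺ has 18 e⁻ (Z=22), Zr⁴⁺ has 36 e⁻ (Z=40), Y³⁺ has 36 e⁻ (Z=39), Sr²⁺ has 36 e⁻ (Z=38). V⁵⁺ < Ti⁴⁺ (both 18 e⁻, Z=23>22); Ti⁴⁺ < Zr⁴⁺ (same group, 1 shell fewer); Zr⁴⁺ < Y³⁺ (isoelectronic, higher Z=40 is smaller); Y³⁺ < Sr²⁺ (isoelectronic, higher Z=39 is smaller).
Putting Ti⁴⁺ in gives V⁵⁺ < Ti⁴⁺ < Zr⁴⁺ < Y³⁺ < Sr²⁺; it lands at slot 2.

2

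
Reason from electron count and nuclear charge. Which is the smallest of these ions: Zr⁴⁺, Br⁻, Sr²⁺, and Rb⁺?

Zr⁴⁺

Each ion has 36 electrons. The ranking follows nuclear charge in reverse — greater Z gives a smaller radius. Zr⁴⁺ (Z=40), Sr²⁺ (Z=38), Rb⁺ (Z=37), Br⁻ (Z=35).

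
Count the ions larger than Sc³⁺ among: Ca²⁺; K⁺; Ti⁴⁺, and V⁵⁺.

These species are isoelectronic with 18 electrons. The only difference is the number of protons: V⁵⁺ (Z=23), Ti⁴⁺ (Z=22), Sc³⁺ (Z=21), Ca²⁺ (Z=20), K⁺ (Z=19). The strongest nuclear pull (V⁵⁺) gives the smallest ion.
Relative to Sc³⁺, the ions that are larger are Ca²⁺, K⁺. So 2 are larger.

2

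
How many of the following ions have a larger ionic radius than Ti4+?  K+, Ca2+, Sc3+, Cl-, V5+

Each ion has 18 electrons. The ranking follows nuclear charge in reverse — greater Z gives a smaller radius. V5+ (Z=23), Ti4+ (Z=22), Sc3+ (Z=21), Ca2+ (Z=20), K+ (Z=19), Cl- (Z=17).
Placing each against Ti4+: smaller — V5+; larger — Sc3+, Ca2+, K+, Cl-. That's 4.

4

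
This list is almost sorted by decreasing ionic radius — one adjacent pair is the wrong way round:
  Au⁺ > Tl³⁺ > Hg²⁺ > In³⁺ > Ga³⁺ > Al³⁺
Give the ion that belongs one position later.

Compare adjacent ions: both have 78 electrons but Z(Tl)=81 > Z(Hg)=80, so Tl³⁺ should be the smaller of the two — yet in this decreasing list Tl³⁺ sits before Hg²⁺. Nothing else is reversed, so Tl³⁺ should move one place to the right.

Tl³⁺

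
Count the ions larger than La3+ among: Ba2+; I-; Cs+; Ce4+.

3

All of these have 54 electrons (isoelectronic). With the same electron cloud, the ion with the most protons pulls it in tightest. Nuclear charges: Ce4+ (Z=58), La3+ (Z=57), Ba2+ (Z=56), Cs+ (Z=55), I- (Z=53). Highest Z is smallest.
Relative to La3+, the ions that are larger are Ba2+, Cs+, I-. So 3 are larger.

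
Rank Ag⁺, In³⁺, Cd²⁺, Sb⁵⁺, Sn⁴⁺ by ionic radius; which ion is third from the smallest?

These species are isoelectronic with 46 electrons. The only difference is the number of protons: Sb⁵⁺ (Z=51), Sn⁴⁺ (Z=50), In³⁺ (Z=49), Cd²⁺ (Z=48), Ag⁺ (Z=47). The strongest nuclear pull (Sb⁵⁺) gives the smallest ion.
Full ascending order: Sb⁵⁺ < Sn⁴⁺ < In³⁺ < Cd²⁺ < Ag⁺. Counting from the smallest, position 3 is In³⁺.

In³⁺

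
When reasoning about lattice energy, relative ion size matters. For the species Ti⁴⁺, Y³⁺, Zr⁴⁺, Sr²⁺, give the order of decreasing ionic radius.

Work out protons and electrons: Ti⁴⁺ has 18 e⁻ (Z=22), Zr⁴⁺ has 36 e⁻ (Z=40), Y³⁺ has 36 e⁻ (Z=39), Sr²⁺ has 36 e⁻ (Z=38). Ti⁴⁺ < Zr⁴⁺ (same group, 1 shell fewer); Zr⁴⁺ < Y³⁺ (both 36 e⁻, Z=40>39); Y³⁺ < Sr²⁺ (isoelectronic, higher Z=39 is smaller).

Sr²⁺ > Y³⁺ > Zr⁴⁺ > Ti⁴⁺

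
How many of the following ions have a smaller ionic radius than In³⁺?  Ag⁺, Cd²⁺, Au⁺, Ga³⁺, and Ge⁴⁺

Tabulating Z and e⁻: Ge⁴⁺: 28 e⁻, Z=32, Ga³⁺: 28 e⁻, Z=31, In³⁺: 46 e⁻, Z=49, Cd²⁺: 46 e⁻, Z=48, Ag⁺: 46 e⁻, Z=47, Au⁺: 78 e⁻, Z=79. Ge⁴⁺ < Ga³⁺ (isoelectronic, higher Z=32 is smaller); Ga³⁺ < In³⁺ (same group, 1 shell fewer); In³⁺ < Cd²⁺ (both 46 e⁻, Z=49>48); Cd²⁺ < Ag⁺ (both 46 e⁻, Z=48>47); Ag⁺ < Au⁺ (same group, 1 shell fewer).
Overall: Ge⁴⁺ < Ga³⁺ < In³⁺ < Cd²⁺ < Ag⁺ < Au⁺. In³⁺ has 2 below it and 3 above. So 2 are smaller.

2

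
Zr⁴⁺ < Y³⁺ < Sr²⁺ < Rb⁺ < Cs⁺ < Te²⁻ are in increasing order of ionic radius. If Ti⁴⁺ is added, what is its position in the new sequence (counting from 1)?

Work out protons and electrons: Ti⁴⁺ has 18 e⁻ (Z=22), Zr⁴⁺ has 36 e⁻ (Z=40), Y³⁺ has 36 e⁻ (Z=39), Sr²⁺ has 36 e⁻ (Z=38), Rb⁺ has 36 e⁻ (Z=37), Cs⁺ has 54 e⁻ (Z=55), Te²⁻ has 54 e⁻ (Z=52). Ti⁴⁺ < Zr⁴⁺ (same group, 1 shell fewer); Zr⁴⁺ < Y³⁺ (both 36 e⁻, Z=40>39); Y³⁺ < Sr²⁺ (both 36 e⁻, Z=39>38); Sr²⁺ < Rb⁺ (isoelectronic, higher Z=38 is smaller); Rb⁺ < Cs⁺ (same group, period 5 vs 6); Cs⁺ < Te²⁻ (isoelectronic, higher Z=55 is smaller).
The complete sequence is Ti⁴⁺ < Zr⁴⁺ < Y³⁺ < Sr²⁺ < Rb⁺ < Cs⁺ < Te²⁻. Ti⁴⁺ sits at position 1.

1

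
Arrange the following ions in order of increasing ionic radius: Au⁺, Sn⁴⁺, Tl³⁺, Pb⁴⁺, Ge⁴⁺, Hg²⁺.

Ge⁴⁺ < Sn⁴⁺ < Pb⁴⁺ < Tl³⁺ < Hg²⁺ < Au⁺

Tabulating Z and e⁻: Ge⁴⁺ (Z=32, 28 e⁻), Sn⁴⁺ (Z=50, 46 e⁻), Pb⁴⁺ (Z=82, 78 e⁻), Tl³⁺ (Z=81, 78 e⁻), Hg²⁺ (Z=80, 78 e⁻), Au⁺ (Z=79, 78 e⁻). Ge⁴⁺ < Sn⁴⁺ (same group, period 4 vs 5); Sn⁴⁺ < Pb⁴⁺ (same group, 1 shell fewer); Pb⁴⁺ < Tl³⁺ (both 78 e⁻, Z=82>81); Tl³⁺ < Hg²⁺ (isoelectronic, higher Z=81 is smaller); Hg²⁺ < Au⁺ (isoelectronic, higher Z=80 is smaller).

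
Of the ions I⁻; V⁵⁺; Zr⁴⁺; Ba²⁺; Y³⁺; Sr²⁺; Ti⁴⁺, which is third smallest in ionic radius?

Electron counts and nuclear charges: V⁵⁺: 18 e⁻, Z=23, Ti⁴⁺: 18 e⁻, Z=22, Zr⁴⁺: 36 e⁻, Z=40, Y³⁺: 36 e⁻, Z=39, Sr²⁺: 36 e⁻, Z=38, Ba²⁺: 54 e⁻, Z=56, I⁻: 54 e⁻, Z=53. V⁵⁺ < Ti⁴⁺ (both 18 e⁻, Z=23>22); Ti⁴⁺ < Zr⁴⁺ (same group, 1 shell fewer); Zr⁴⁺ < Y³⁺ (isoelectronic, higher Z=40 is smaller); Y³⁺ < Sr²⁺ (both 36 e⁻, Z=39>38); Sr²⁺ < Ba²⁺ (same group, period 5 vs 6); Ba²⁺ < I⁻ (isoelectronic, higher Z=56 is smaller).
Ordering: V⁵⁺ < Ti⁴⁺ < Zr⁴⁺ < Y³⁺ < Sr²⁺ < Ba²⁺ < I⁻. The third smallest is Zr⁴⁺.

Zr⁴⁺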